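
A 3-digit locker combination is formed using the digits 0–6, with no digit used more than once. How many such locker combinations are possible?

210

With no repetition, fill the 3 digits in order: 7 choices, then 6, down to 5.
That product is 7 × 6 × 5 = 210.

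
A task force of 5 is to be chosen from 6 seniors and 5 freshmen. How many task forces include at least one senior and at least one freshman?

455

Unrestricted: C(11,5) = 462 ways to pick any 5 of the 11.
Selections missing a whole group: no seniors → C(5,5) = 1; no freshmen → C(6,5) = 6.
Both groups omitted at once is impossible, so 462 − 7 = 455.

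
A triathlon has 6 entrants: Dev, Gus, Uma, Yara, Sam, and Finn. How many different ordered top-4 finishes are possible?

This is an ordered selection of 4 from 6: P(6,4).
That gives 6 × 5 × 4 × 3 = 360.

360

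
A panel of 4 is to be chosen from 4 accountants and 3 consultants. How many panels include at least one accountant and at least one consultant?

Unrestricted: C(7,4) = 35 ways to pick any 4 of the 7.
Selections missing a whole group: no accountants → C(3,4) = 0; no consultants → C(4,4) = 1.
Both groups omitted at once is impossible, so 35 − 1 = 34.

34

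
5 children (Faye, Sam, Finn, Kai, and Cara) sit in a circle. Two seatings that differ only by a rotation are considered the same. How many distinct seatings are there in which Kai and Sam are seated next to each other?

12

Glue Kai and Sam into a block (2 internal orders). Seating 4 units around a circle gives (3)! arrangements.
So 2 × (3)! = 2 × 6 = 12.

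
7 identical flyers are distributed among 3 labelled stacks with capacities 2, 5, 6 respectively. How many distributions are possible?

By stars and bars, unrestricted non-negative solutions to x_1+…+x_3 = 7 number C(7+2,2) = 36.
Subtract solutions that violate a single cap (substitute x_i' = x_i − (cap_i+1)): x_1 ≥ 3 gives C(6,2) = 15; x_2 ≥ 6 gives C(3,2) = 3; x_3 ≥ 7 gives C(2,2) = 1. Together 19.
No two caps can be exceeded simultaneously, so the pair terms are all 0.
By inclusion–exclusion the count is 36 − 19 + 0 = 17.

17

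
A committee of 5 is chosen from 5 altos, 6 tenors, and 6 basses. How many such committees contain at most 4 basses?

6182

Split by how many basses are chosen (0 through 4).
Sum: C(6,0)·C(11,5) + C(6,1)·C(11,4) + C(6,2)·C(11,3) + C(6,3)·C(11,2) + C(6,4)·C(11,1) = 462 + 1980 + 2475 + 1100 + 165 = 6182.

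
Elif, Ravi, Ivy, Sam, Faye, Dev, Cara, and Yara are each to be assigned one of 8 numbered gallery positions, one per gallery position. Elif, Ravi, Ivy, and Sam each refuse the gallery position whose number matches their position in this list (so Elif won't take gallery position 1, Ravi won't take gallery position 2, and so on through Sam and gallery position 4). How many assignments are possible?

Let Aᵢ (for 1 ≤ i ≤ 4) be the placements that put person i in their forbidden gallery position. Any j of these fix j positions, leaving (8−j)! ways to fill the rest, and there are C(4,j) ways to pick which j.
By inclusion–exclusion, the number of valid placements is Σ_{j=0}^{4} (−1)^j C(4,j)·(8−j)!.
Computing: 40320 − 20160 + 4320 − 480 + 24 = 24024.

24024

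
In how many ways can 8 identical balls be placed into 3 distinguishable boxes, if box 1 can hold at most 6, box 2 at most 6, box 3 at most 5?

33

By stars and bars, unrestricted non-negative solutions to x_1+…+x_3 = 8 number C(8+2,2) = 45.
Subtract solutions that violate a single cap (substitute x_i' = x_i − (cap_i+1)): x_1 ≥ 7 gives C(3,2) = 3; x_2 ≥ 7 gives C(3,2) = 3; x_3 ≥ 6 gives C(4,2) = 6. Together 12.
No two caps can be exceeded simultaneously, so the pair terms are all 0.
By inclusion–exclusion the count is 45 − 12 + 0 = 33.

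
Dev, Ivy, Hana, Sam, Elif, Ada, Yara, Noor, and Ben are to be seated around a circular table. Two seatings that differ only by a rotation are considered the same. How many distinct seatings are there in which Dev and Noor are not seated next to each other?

30240

Without the restriction there are (8)! = 40320 seatings.
Those with Dev next to Noor: fuse the pair into one unit and seat 8 units around a circle — 2·(7)! = 10080.
Subtracting, 40320 − 10080 = 30240.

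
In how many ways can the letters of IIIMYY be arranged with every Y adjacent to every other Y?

20

Treat the 2 copies of Y as a single block. The multiset to arrange is then {YY, I, I, I, M}, 5 items in all.
That gives (5)!/(3!) = 20 arrangements.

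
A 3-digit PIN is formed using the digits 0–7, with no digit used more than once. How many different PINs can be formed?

336

This is a permutation of 3 out of 8: P(8,3) = 8!/5!.
8 × 7 × 6 = 336.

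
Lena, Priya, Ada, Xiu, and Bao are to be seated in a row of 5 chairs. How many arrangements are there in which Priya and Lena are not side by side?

Of the 5! = 120 arrangements, those with Priya and Lena adjacent number 2 × 4! = 48 (treat the pair as a block with 2 internal orders).
So 120 − 48 = 72 arrangements keep them apart.

72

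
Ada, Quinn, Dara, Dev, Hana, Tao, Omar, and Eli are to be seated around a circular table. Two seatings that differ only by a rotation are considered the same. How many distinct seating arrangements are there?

Seat Ada anywhere (absorbing the rotational symmetry), then permute the other 7: (7)! = 5040.

5040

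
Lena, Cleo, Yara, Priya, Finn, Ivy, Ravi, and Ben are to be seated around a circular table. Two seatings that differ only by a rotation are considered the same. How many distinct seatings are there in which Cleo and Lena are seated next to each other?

Glue Cleo and Lena into a block (2 internal orders). Seating 7 units around a circle gives (6)! arrangements.
So 2 × (6)! = 2 × 720 = 1440.

1440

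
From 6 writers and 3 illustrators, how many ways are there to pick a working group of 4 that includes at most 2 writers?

51

Split by how many writers are chosen (0 through 2).
Sum: C(6,0)·C(3,4) + C(6,1)·C(3,3) + C(6,2)·C(3,2) = 0 + 6 + 45 = 51.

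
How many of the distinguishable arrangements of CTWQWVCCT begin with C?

5040

Fix C in the first position and arrange the remaining 8 letters.
Those 8 letters have C appearing twice, T appearing twice, and W appearing twice, giving (8)!/(2!·2!·2!) = 5040.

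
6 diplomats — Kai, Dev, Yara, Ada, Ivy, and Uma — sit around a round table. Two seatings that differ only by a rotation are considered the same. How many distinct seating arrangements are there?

Around a circle, 6 distinct people have 6!/6 = (5)! = 120 rotationally distinct seatings.

120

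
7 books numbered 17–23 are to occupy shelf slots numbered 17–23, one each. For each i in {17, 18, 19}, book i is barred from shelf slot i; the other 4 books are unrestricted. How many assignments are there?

3216

Let Aᵢ (for i ∈ {17, 18, 19}) be the placements that put book i in its forbidden shelf slot. Any j of these fix j positions, leaving (7−j)! ways to fill the rest, and there are C(3,j) ways to pick which j.
By inclusion–exclusion, the number of valid placements is Σ_{j=0}^{3} (−1)^j C(3,j)·(7−j)!.
Computing: 5040 − 2160 + 360 − 24 = 3216.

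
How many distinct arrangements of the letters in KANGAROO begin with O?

Fix O in the first position and arrange the remaining 7 letters.
Those 7 letters have A appearing twice, giving (7)!/(2!) = 2520.

2520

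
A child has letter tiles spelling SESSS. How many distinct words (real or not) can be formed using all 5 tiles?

5

The 5 letters of SESSS have repeats: S appearing 4 times.
Dividing 5! = 120 by 4! = 24 for the repeated letters gives 5.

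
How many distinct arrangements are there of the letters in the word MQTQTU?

180

The 6 letters of MQTQTU have repeats: Q appearing twice and T appearing twice.
The number of distinct arrangements is 6!/(2!·2!) = 720/4 = 180.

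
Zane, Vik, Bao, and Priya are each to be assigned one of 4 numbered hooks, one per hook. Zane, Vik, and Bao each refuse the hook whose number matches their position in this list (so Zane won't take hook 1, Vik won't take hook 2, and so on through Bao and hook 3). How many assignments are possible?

11

Let Aᵢ (for i ∈ {1, 2, 3}) be the placements that put person i in their forbidden hook. Any j of these fix j positions, leaving (4−j)! ways to fill the rest, and there are C(3,j) ways to pick which j.
By inclusion–exclusion, the number of valid placements is Σ_{j=0}^{3} (−1)^j C(3,j)·(4−j)!.
Computing: 24 − 18 + 6 − 1 = 11.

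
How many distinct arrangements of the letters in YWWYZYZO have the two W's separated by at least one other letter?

1260

Total arrangements of YWWYZYZO: 8!/(3!·2!·2!) = 1680.
Arrangements with the W's together: treat WW as one letter, giving (7)!/(3!·2!) = 420.
Subtracting, 1680 − 420 = 1260 arrangements keep the W's apart.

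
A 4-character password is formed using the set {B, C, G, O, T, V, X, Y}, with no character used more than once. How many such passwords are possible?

1680

With no repetition, fill the 4 characters in order: 8 choices, then 7, down to 5.
That product is 8 × 7 × 6 × 5 = 1680.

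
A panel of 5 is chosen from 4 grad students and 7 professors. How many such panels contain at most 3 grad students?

Split by how many grad students are chosen (0 through 3).
Sum: C(4,0)·C(7,5) + C(4,1)·C(7,4) + C(4,2)·C(7,3) + C(4,3)·C(7,2) = 21 + 140 + 210 + 84 = 455.

455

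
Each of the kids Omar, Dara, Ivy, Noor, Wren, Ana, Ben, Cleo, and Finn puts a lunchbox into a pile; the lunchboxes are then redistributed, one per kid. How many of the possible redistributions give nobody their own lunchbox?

133496

Count assignments avoiding every fixed point. For any j of the 9 kids fixed to their own lunchbox, the other 9−j can be arranged in (9−j)! ways.
By inclusion–exclusion this is Σ_{j=0}^{9} (−1)^j C(9,j)·(9−j)!.
Computing: 362880 − 362880 + 181440 − 60480 + 15120 − 3024 + 504 − 72 + 9 − 1 = 133496.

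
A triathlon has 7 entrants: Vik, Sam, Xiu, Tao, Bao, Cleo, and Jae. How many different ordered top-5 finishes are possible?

2520

This is an ordered selection of 5 from 7: P(7,5).
That gives 7 × 6 × 5 × 4 × 3 = 2520.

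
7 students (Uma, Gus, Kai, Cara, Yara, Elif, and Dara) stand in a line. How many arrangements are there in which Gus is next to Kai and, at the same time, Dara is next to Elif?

Treat {Gus,Kai} as one block (2 orders) and {Dara,Elif} as another (2 orders).
That leaves 5 units to arrange: 2 × 2 × 5! = 4 × 120 = 480.

480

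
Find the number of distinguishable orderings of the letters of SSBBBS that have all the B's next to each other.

4

Treat the 3 copies of B as a single block. The multiset to arrange is then {BBB, S, S, S}, 4 items in all.
That gives (4)!/(3!) = 4 arrangements.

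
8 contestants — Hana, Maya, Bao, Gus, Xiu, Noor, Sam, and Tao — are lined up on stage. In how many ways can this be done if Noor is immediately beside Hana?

10080

Glue Noor and Hana into one block (2 internal orders), leaving 7 units to arrange in a row.
That gives 2 × 7! = 2 × 5040 = 10080.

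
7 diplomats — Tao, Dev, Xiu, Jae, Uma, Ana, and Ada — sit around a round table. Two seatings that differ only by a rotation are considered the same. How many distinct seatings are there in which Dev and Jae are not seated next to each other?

480

All circular seatings of 7 people number (6)! = 720.
Those with Dev next to Jae: fuse the pair into one unit and seat 6 units around a circle — 2·(5)! = 240.
Subtracting, 720 − 240 = 480.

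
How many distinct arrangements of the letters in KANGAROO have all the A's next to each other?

2520

Treat the 2 copies of A as a single block. The multiset to arrange is then {AA, G, K, N, O, O, R}, 7 items in all.
That gives (7)!/(2!) = 2520 arrangements.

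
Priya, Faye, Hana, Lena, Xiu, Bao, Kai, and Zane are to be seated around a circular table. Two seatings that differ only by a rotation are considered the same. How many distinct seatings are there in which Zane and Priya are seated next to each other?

1440

Treat {Zane, Priya} as one unit (2 internal orders) and seat the resulting 7 units around the table: (6)! circular arrangements.
So 2 × (6)! = 2 × 720 = 1440.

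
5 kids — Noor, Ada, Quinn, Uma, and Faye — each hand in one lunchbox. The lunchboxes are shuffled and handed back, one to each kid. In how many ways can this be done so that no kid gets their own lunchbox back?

44

Let Aᵢ be the assignments in which kid i gets their own lunchbox. We want the size of the complement of A₁∪…∪A_5.
By inclusion–exclusion this is Σ_{j=0}^{5} (−1)^j C(5,j)·(5−j)!.
Computing: 120 − 120 + 60 − 20 + 5 − 1 = 44.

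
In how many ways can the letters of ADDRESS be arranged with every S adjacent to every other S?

360

Treat the 2 copies of S as a single block. The multiset to arrange is then {SS, A, D, D, E, R}, 6 items in all.
That gives (6)!/(2!) = 360 arrangements.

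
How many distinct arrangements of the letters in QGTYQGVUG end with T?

3360

Fix T in the last position and arrange the remaining 8 letters.
Those 8 letters have G appearing 3 times and Q appearing twice, giving (8)!/(3!·2!) = 3360.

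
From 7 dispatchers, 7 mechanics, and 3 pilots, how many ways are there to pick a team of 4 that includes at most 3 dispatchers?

2345

Split by how many dispatchers are chosen (0 through 3).
Sum: C(7,0)·C(10,4) + C(7,1)·C(10,3) + C(7,2)·C(10,2) + C(7,3)·C(10,1) = 210 + 840 + 945 + 350 = 2345.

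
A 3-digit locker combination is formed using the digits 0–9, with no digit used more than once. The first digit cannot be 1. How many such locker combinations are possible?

648

The first digit has 10−1 = 9 choices (anything except 1).
The remaining 2 digits are filled from the other 9 symbols without repetition: 9 × 8 = 72.
Total: 9 × 72 = 648.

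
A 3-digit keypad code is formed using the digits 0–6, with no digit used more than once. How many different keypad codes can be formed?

With no repetition, fill the 3 digits in order: 7 choices, then 6, down to 5.
7 × 6 × 5 = 210.

210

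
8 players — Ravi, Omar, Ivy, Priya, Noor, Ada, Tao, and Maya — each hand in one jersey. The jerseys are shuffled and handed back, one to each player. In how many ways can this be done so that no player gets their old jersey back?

14833

Count assignments avoiding every fixed point. For any j of the 8 players fixed to their old jersey, the other 8−j can be arranged in (8−j)! ways.
By inclusion–exclusion this is Σ_{j=0}^{8} (−1)^j C(8,j)·(8−j)!.
Computing: 40320 − 40320 + 20160 − 6720 + 1680 − 336 + 56 − 8 + 1 = 14833.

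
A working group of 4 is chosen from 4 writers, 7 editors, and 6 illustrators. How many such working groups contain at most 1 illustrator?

1320

Split by how many illustrators are chosen (0 through 1).
Sum: C(6,0)·C(11,4) + C(6,1)·C(11,3) = 330 + 990 = 1320.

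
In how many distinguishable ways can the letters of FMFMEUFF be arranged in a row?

840

Letter multiplicities in FMFMEUFF: E×1, F×4, M×2, U×1.
So there are 8! / (4!·2!) = 840 distinguishable arrangements.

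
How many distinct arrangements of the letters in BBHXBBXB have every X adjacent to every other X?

Treat the 2 copies of X as a single block. The multiset to arrange is then {XX, B, B, B, B, B, H}, 7 items in all.
That gives (7)!/(5!) = 42 arrangements.

42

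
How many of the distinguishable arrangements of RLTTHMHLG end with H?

10080

With the last slot taken by H, it remains to arrange the other 8 letters (RLTTMHLG).
Those 8 letters have L appearing twice and T appearing twice, giving (8)!/(2!·2!) = 10080.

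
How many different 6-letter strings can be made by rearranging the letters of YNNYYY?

15

The 6 letters of YNNYYY have repeats: N appearing twice and Y appearing 4 times.
Dividing 6! = 720 by 4!·2! = 48 for the repeated letters gives 15.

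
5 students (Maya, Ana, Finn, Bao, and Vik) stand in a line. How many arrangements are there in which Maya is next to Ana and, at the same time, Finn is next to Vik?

24

Treat {Maya,Ana} as one block (2 orders) and {Finn,Vik} as another (2 orders).
That leaves 3 units to arrange: 2 × 2 × 3! = 4 × 6 = 24.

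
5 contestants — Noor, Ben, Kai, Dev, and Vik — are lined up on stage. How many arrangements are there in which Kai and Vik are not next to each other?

Of the 5! = 120 arrangements, those with Kai and Vik adjacent number 2 × 4! = 48 (treat the pair as a block with 2 internal orders).
Complementary counting: 120 − 48 = 72.

72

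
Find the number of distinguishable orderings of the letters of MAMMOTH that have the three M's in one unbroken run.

Treat the 3 copies of M as a single block. The multiset to arrange is then {MMM, A, H, O, T}, 5 items in all.
All 5 items are distinct, so there are (5)! = 120 arrangements.

120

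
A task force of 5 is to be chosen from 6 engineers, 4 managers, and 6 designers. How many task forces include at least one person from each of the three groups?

3084

Unrestricted: C(16,5) = 4368 ways to pick any 5 of the 16.
Selections missing a whole group: no engineers → C(10,5) = 252; no managers → C(12,5) = 792; no designers → C(10,5) = 252.
Add back selections omitting two groups (i.e. drawn from a single group): C(6,5) + C(4,5) + C(6,5) = 12.
By inclusion–exclusion: 4368 − 1296 + 12 = 3084.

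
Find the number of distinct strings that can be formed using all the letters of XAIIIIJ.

Letter multiplicities in XAIIIIJ: A×1, I×4, J×1, X×1.
The number of distinct arrangements is 7!/(4!) = 5040/24 = 210.

210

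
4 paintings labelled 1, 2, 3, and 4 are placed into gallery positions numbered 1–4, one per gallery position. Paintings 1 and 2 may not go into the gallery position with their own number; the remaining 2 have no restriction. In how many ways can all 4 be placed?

Let Aᵢ (for i ∈ {1, 2}) be the placements that put painting i in its forbidden gallery position. Any j of these fix j positions, leaving (4−j)! ways to fill the rest, and there are C(2,j) ways to pick which j.
By inclusion–exclusion, the number of valid placements is Σ_{j=0}^{2} (−1)^j C(2,j)·(4−j)!.
Computing: 24 − 12 + 2 = 14.

14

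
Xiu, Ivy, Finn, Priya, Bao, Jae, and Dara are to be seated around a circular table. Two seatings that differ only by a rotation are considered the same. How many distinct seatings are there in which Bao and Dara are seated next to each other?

Glue Bao and Dara into a block (2 internal orders). Seating 6 units around a circle gives (5)! arrangements.
So 2 × (5)! = 2 × 120 = 240.

240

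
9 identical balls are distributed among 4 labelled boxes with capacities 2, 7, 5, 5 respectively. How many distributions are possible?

94

By stars and bars, unrestricted non-negative solutions to x_1+…+x_4 = 9 number C(9+3,3) = 220.
Subtract solutions that violate a single cap (substitute x_i' = x_i − (cap_i+1)): x_1 ≥ 3 gives C(9,3) = 84; x_2 ≥ 8 gives C(4,3) = 4; x_3 ≥ 6 gives C(6,3) = 20; x_4 ≥ 6 gives C(6,3) = 20. Together 128.
Add back pairs where two caps are both exceeded: 0 + 1 + 1 + 0 + 0 + 0 = 2.
By inclusion–exclusion the count is 220 − 128 + 2 = 94.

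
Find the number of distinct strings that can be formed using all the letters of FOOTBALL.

10080

FOOTBALL has 8 letters with L appearing twice and O appearing twice.
The number of distinct arrangements is 8!/(2!·2!) = 40320/4 = 10080.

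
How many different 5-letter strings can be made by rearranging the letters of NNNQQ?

Letter multiplicities in NNNQQ: N×3, Q×2.
Dividing 5! = 120 by 3!·2! = 12 for the repeated letters gives 10.

10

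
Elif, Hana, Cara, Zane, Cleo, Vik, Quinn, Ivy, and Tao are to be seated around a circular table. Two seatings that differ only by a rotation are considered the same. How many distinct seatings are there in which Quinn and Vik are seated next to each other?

10080

Glue Quinn and Vik into a block (2 internal orders). Seating 8 units around a circle gives (7)! arrangements.
So 2 × (7)! = 2 × 5040 = 10080.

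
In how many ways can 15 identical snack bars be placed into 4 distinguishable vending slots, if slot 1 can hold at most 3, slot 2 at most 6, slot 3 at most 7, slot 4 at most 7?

By stars and bars, unrestricted non-negative solutions to x_1+…+x_4 = 15 number C(15+3,3) = 816.
Subtract solutions that violate a single cap (substitute x_i' = x_i − (cap_i+1)): x_1 ≥ 4 gives C(14,3) = 364; x_2 ≥ 7 gives C(11,3) = 165; x_3 ≥ 8 gives C(10,3) = 120; x_4 ≥ 8 gives C(10,3) = 120. Together 769.
Add back pairs where two caps are both exceeded: 35 + 20 + 20 + 1 + 1 + 0 = 77.
By inclusion–exclusion the count is 816 − 769 + 77 = 124.

124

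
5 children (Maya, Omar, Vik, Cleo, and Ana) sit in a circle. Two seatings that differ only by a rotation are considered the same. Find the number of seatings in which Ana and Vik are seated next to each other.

Treat {Ana, Vik} as one unit (2 internal orders) and seat the resulting 4 units around the table: (3)! circular arrangements.
So 2 × (3)! = 2 × 6 = 12.

12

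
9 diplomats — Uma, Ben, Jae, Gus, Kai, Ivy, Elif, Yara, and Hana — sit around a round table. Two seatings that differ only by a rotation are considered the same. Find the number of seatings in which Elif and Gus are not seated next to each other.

Without the restriction there are (8)! = 40320 seatings.
Those with Elif next to Gus: fuse the pair into one unit and seat 8 units around a circle — 2·(7)! = 10080.
Subtracting, 40320 − 10080 = 30240.

30240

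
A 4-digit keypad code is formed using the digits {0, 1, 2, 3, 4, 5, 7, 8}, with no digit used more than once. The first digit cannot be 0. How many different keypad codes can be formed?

1470

The first digit has 8−1 = 7 choices (anything except 0).
The remaining 3 digits are filled from the other 7 symbols without repetition: 7 × 6 × 5 = 210.
Total: 7 × 210 = 1470.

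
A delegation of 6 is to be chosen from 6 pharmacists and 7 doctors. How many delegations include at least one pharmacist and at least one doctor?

Unrestricted: C(13,6) = 1716 ways to pick any 6 of the 13.
Selections missing a whole group: no pharmacists → C(7,6) = 7; no doctors → C(6,6) = 1.
Both groups omitted at once is impossible, so 1716 − 8 = 1708.

1708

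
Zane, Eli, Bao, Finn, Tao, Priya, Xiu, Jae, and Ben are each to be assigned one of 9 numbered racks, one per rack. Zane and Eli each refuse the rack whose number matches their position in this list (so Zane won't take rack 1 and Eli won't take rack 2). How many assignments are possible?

Let Aᵢ (for i ∈ {1, 2}) be the placements that put person i in their forbidden rack. Any j of these fix j positions, leaving (9−j)! ways to fill the rest, and there are C(2,j) ways to pick which j.
By inclusion–exclusion, the number of valid placements is Σ_{j=0}^{2} (−1)^j C(2,j)·(9−j)!.
Computing: 362880 − 80640 + 5040 = 287280.

287280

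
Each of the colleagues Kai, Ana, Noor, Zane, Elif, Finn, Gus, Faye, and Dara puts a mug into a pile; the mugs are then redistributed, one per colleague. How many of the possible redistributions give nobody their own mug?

Count assignments avoiding every fixed point. For any j of the 9 colleagues fixed to their own mug, the other 9−j can be arranged in (9−j)! ways.
By inclusion–exclusion this is Σ_{j=0}^{9} (−1)^j C(9,j)·(9−j)!.
Computing: 362880 − 362880 + 181440 − 60480 + 15120 − 3024 + 504 − 72 + 9 − 1 = 133496.

133496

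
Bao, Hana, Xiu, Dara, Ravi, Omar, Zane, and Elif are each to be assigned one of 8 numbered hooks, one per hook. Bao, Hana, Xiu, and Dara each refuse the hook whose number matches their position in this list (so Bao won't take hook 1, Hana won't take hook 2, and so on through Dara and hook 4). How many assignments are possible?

Let Aᵢ (for 1 ≤ i ≤ 4) be the placements that put person i in their forbidden hook. Any j of these fix j positions, leaving (8−j)! ways to fill the rest, and there are C(4,j) ways to pick which j.
By inclusion–exclusion, the number of valid placements is Σ_{j=0}^{4} (−1)^j C(4,j)·(8−j)!.
Computing: 40320 − 20160 + 4320 − 480 + 24 = 24024.

24024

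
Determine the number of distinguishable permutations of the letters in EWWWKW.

30

The 6 letters of EWWWKW have repeats: W appearing 4 times.
So there are 6! / (4!) = 30 distinguishable arrangements.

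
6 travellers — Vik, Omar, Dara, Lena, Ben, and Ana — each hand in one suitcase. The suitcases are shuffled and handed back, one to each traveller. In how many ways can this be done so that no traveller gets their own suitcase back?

265

This is the derangement count D_6: permutations of 6 items with no fixed point.
By inclusion–exclusion this is Σ_{j=0}^{6} (−1)^j C(6,j)·(6−j)!.
Computing: 720 − 720 + 360 − 120 + 30 − 6 + 1 = 265.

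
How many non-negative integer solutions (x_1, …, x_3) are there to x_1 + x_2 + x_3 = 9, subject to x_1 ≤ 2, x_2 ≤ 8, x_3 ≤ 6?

By stars and bars, unrestricted non-negative solutions to x_1+…+x_3 = 9 number C(9+2,2) = 55.
Subtract solutions that violate a single cap (substitute x_i' = x_i − (cap_i+1)): x_1 ≥ 3 gives C(8,2) = 28; x_2 ≥ 9 gives C(2,2) = 1; x_3 ≥ 7 gives C(4,2) = 6. Together 35.
No two caps can be exceeded simultaneously, so the pair terms are all 0.
By inclusion–exclusion the count is 55 − 35 + 0 = 20.

20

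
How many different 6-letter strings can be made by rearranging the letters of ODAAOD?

ODAAOD has 6 letters with A appearing twice, D appearing twice, and O appearing twice.
So there are 6! / (2!·2!·2!) = 90 distinguishable arrangements.

90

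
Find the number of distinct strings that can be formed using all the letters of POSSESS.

POSSESS has 7 letters with S appearing 4 times.
The number of distinct arrangements is 7!/(4!) = 5040/24 = 210.

210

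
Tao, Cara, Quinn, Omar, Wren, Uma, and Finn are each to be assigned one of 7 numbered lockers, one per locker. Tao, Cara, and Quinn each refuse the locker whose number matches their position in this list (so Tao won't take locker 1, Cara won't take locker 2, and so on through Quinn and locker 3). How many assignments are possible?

Let Aᵢ (for i ∈ {1, 2, 3}) be the placements that put person i in their forbidden locker. Any j of these fix j positions, leaving (7−j)! ways to fill the rest, and there are C(3,j) ways to pick which j.
By inclusion–exclusion, the number of valid placements is Σ_{j=0}^{3} (−1)^j C(3,j)·(7−j)!.
Computing: 5040 − 2160 + 360 − 24 = 3216.

3216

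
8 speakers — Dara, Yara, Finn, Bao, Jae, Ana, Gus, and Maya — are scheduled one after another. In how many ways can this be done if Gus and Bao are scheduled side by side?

Place the 6 others and the Gus-Bao pair as 7 objects in a line; the pair has 2 internal arrangements.
That gives 2 × 7! = 2 × 5040 = 10080.

10080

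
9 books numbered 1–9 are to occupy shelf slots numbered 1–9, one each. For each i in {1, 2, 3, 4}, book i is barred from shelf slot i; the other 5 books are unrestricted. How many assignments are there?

229080

Let Aᵢ (for 1 ≤ i ≤ 4) be the placements that put book i in its forbidden shelf slot. Any j of these fix j positions, leaving (9−j)! ways to fill the rest, and there are C(4,j) ways to pick which j.
By inclusion–exclusion, the number of valid placements is Σ_{j=0}^{4} (−1)^j C(4,j)·(9−j)!.
Computing: 362880 − 161280 + 30240 − 2880 + 120 = 229080.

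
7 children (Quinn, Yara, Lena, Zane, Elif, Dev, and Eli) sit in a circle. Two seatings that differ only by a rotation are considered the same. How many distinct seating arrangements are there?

Seat Quinn anywhere (absorbing the rotational symmetry), then permute the other 6: (6)! = 720.

720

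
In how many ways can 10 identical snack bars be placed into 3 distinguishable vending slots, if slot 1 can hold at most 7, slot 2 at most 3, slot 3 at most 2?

By stars and bars, unrestricted non-negative solutions to x_1+…+x_3 = 10 number C(10+2,2) = 66.
Subtract solutions that violate a single cap (substitute x_i' = x_i − (cap_i+1)): x_1 ≥ 8 gives C(4,2) = 6; x_2 ≥ 4 gives C(8,2) = 28; x_3 ≥ 3 gives C(9,2) = 36. Together 70.
Add back pairs where two caps are both exceeded: 0 + 0 + 10 = 10.
By inclusion–exclusion the count is 66 − 70 + 10 = 6.

6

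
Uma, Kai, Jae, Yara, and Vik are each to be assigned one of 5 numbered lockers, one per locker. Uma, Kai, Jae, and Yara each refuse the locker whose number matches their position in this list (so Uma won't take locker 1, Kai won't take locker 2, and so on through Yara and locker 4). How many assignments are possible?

Let Aᵢ (for 1 ≤ i ≤ 4) be the placements that put person i in their forbidden locker. Any j of these fix j positions, leaving (5−j)! ways to fill the rest, and there are C(4,j) ways to pick which j.
By inclusion–exclusion, the number of valid placements is Σ_{j=0}^{4} (−1)^j C(4,j)·(5−j)!.
Computing: 120 − 96 + 36 − 8 + 1 = 53.

53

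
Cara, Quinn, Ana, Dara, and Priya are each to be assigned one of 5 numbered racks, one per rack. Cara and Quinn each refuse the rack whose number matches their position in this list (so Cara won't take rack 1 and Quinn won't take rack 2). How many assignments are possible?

Let Aᵢ (for i ∈ {1, 2}) be the placements that put person i in their forbidden rack. Any j of these fix j positions, leaving (5−j)! ways to fill the rest, and there are C(2,j) ways to pick which j.
By inclusion–exclusion, the number of valid placements is Σ_{j=0}^{2} (−1)^j C(2,j)·(5−j)!.
Computing: 120 − 48 + 6 = 78.

78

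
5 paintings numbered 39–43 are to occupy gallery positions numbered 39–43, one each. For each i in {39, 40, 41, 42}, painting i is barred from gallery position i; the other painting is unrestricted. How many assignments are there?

53

Let Aᵢ (for 39 ≤ i ≤ 42) be the placements that put painting i in its forbidden gallery position. Any j of these fix j positions, leaving (5−j)! ways to fill the rest, and there are C(4,j) ways to pick which j.
By inclusion–exclusion, the number of valid placements is Σ_{j=0}^{4} (−1)^j C(4,j)·(5−j)!.
Computing: 120 − 96 + 36 − 8 + 1 = 53.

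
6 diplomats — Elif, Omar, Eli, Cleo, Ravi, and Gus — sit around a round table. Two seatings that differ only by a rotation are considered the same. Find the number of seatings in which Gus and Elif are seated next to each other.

48

Treat {Gus, Elif} as one unit (2 internal orders) and seat the resulting 5 units around the table: (4)! circular arrangements.
So 2 × (4)! = 2 × 24 = 48.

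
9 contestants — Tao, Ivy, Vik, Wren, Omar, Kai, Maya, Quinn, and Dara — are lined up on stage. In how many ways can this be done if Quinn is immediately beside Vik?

Glue Quinn and Vik into one block (2 internal orders), leaving 8 units to arrange in a row.
That gives 2 × 8! = 2 × 40320 = 80640.

80640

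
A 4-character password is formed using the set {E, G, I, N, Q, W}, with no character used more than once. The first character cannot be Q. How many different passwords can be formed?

The first character has 6−1 = 5 choices (anything except Q).
The remaining 3 characters are filled from the other 5 symbols without repetition: 5 × 4 × 3 = 60.
Total: 5 × 60 = 300.

300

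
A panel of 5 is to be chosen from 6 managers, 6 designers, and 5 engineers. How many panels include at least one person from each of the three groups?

4485

Total 5-person selections from all 17: C(17,5) = 6188.
Selections missing a whole group: no managers → C(11,5) = 462; no designers → C(11,5) = 462; no engineers → C(12,5) = 792.
Add back selections omitting two groups (i.e. drawn from a single group): C(6,5) + C(6,5) + C(5,5) = 13.
By inclusion–exclusion: 6188 − 1716 + 13 = 4485.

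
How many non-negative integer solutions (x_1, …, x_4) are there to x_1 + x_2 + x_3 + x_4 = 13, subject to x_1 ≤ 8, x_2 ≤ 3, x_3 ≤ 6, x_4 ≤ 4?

106

Ignoring the caps, the number of non-negative solutions to x_1+…+x_4 = 13 is C(16,3) = 560.
Subtract solutions that violate a single cap (substitute x_i' = x_i − (cap_i+1)): x_1 ≥ 9 gives C(7,3) = 35; x_2 ≥ 4 gives C(12,3) = 220; x_3 ≥ 7 gives C(9,3) = 84; x_4 ≥ 5 gives C(11,3) = 165. Together 504.
Add back pairs where two caps are both exceeded: 1 + 0 + 0 + 10 + 35 + 4 = 50.
By inclusion–exclusion the count is 560 − 504 + 50 = 106.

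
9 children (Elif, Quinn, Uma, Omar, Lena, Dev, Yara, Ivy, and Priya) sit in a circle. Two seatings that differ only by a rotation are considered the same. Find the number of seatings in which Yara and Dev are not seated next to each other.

Without the restriction there are (8)! = 40320 seatings.
Those with Yara next to Dev: fuse the pair into one unit and seat 8 units around a circle — 2·(7)! = 10080.
Subtracting, 40320 − 10080 = 30240.

30240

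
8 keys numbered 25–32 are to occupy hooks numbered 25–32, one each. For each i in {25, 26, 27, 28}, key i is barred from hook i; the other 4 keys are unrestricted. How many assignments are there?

24024

Let Aᵢ (for 25 ≤ i ≤ 28) be the placements that put key i in its forbidden hook. Any j of these fix j positions, leaving (8−j)! ways to fill the rest, and there are C(4,j) ways to pick which j.
By inclusion–exclusion, the number of valid placements is Σ_{j=0}^{4} (−1)^j C(4,j)·(8−j)!.
Computing: 40320 − 20160 + 4320 − 480 + 24 = 24024.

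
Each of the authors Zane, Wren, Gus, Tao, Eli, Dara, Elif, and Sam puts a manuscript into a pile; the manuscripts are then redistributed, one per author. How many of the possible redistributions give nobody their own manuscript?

14833

Let Aᵢ be the assignments in which author i gets their own manuscript. We want the size of the complement of A₁∪…∪A_8.
By inclusion–exclusion this is Σ_{j=0}^{8} (−1)^j C(8,j)·(8−j)!.
Computing: 40320 − 40320 + 20160 − 6720 + 1680 − 336 + 56 − 8 + 1 = 14833.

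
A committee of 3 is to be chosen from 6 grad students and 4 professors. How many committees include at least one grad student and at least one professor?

Unrestricted: C(10,3) = 120 ways to pick any 3 of the 10.
Selections missing a whole group: no grad students → C(4,3) = 4; no professors → C(6,3) = 20.
Both groups omitted at once is impossible, so 120 − 24 = 96.

96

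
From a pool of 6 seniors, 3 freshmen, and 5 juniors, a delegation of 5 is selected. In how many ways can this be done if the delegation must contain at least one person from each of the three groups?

With no constraint there are C(14,5) = 2002 possible selections.
Subtract selections that omit an entire group: no seniors → C(8,5) = 56; no freshmen → C(11,5) = 462; no juniors → C(9,5) = 126.
Add back selections omitting two groups (i.e. drawn from a single group): C(6,5) + C(3,5) + C(5,5) = 7.
By inclusion–exclusion: 2002 − 644 + 7 = 1365.

1365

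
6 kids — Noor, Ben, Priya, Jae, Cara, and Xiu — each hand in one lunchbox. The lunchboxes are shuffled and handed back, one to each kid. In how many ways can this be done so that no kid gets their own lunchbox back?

Count assignments avoiding every fixed point. For any j of the 6 kids fixed to their own lunchbox, the other 6−j can be arranged in (6−j)! ways.
By inclusion–exclusion this is Σ_{j=0}^{6} (−1)^j C(6,j)·(6−j)!.
Computing: 720 − 720 + 360 − 120 + 30 − 6 + 1 = 265.

265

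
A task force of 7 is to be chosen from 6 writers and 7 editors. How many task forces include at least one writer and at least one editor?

1715

With no constraint there are C(13,7) = 1716 possible selections.
Subtract selections that omit an entire group: no writers → C(7,7) = 1; no editors → C(6,7) = 0.
Both groups omitted at once is impossible, so 1716 − 1 = 1715.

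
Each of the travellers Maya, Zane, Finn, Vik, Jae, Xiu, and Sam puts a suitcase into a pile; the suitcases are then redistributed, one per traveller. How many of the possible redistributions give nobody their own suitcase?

Count assignments avoiding every fixed point. For any j of the 7 travellers fixed to their own suitcase, the other 7−j can be arranged in (7−j)! ways.
By inclusion–exclusion this is Σ_{j=0}^{7} (−1)^j C(7,j)·(7−j)!.
Computing: 5040 − 5040 + 2520 − 840 + 210 − 42 + 7 − 1 = 1854.

1854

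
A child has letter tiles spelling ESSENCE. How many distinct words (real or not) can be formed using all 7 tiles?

420

Letter multiplicities in ESSENCE: C×1, E×3, N×1, S×2.
The number of distinct arrangements is 7!/(3!·2!) = 5040/12 = 420.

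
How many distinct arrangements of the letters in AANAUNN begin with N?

60

With the first slot taken by N, it remains to arrange the other 6 letters (AAAUNN).
Those 6 letters have A appearing 3 times and N appearing twice, giving (6)!/(3!·2!) = 60.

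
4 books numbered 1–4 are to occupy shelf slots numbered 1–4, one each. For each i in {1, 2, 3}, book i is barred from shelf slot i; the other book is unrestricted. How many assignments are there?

11

Let Aᵢ (for i ∈ {1, 2, 3}) be the placements that put book i in its forbidden shelf slot. Any j of these fix j positions, leaving (4−j)! ways to fill the rest, and there are C(3,j) ways to pick which j.
By inclusion–exclusion, the number of valid placements is Σ_{j=0}^{3} (−1)^j C(3,j)·(4−j)!.
Computing: 24 − 18 + 6 − 1 = 11.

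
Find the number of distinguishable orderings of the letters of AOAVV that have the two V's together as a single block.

12

Treat the 2 copies of V as a single block. The multiset to arrange is then {VV, A, A, O}, 4 items in all.
That gives (4)!/(2!) = 12 arrangements.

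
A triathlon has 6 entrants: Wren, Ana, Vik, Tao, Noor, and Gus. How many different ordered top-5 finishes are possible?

This is an ordered selection of 5 from 6: P(6,5).
That gives 6 × 5 × 4 × 3 × 2 = 720.

720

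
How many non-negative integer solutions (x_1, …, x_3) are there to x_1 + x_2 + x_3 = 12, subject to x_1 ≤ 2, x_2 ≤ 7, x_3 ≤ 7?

Ignoring the caps, the number of non-negative solutions to x_1+…+x_3 = 12 is C(14,2) = 91.
Subtract solutions that violate a single cap (substitute x_i' = x_i − (cap_i+1)): x_1 ≥ 3 gives C(11,2) = 55; x_2 ≥ 8 gives C(6,2) = 15; x_3 ≥ 8 gives C(6,2) = 15. Together 85.
Add back pairs where two caps are both exceeded: 3 + 3 + 0 = 6.
By inclusion–exclusion the count is 91 − 85 + 6 = 12.

12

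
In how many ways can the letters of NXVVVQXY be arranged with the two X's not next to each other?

There are 8!/(3!·2!) = 3360 arrangements of NXVVVQXY in total.
Arrangements with the X's together: treat XX as one letter, giving (7)!/(3!) = 840.
Hence 3360 − 840 = 2520.

2520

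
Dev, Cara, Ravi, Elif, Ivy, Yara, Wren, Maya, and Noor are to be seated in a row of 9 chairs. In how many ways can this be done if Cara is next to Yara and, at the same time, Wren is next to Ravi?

Treat {Cara,Yara} as one block (2 orders) and {Wren,Ravi} as another (2 orders).
That leaves 7 units to arrange: 2 × 2 × 7! = 4 × 5040 = 20160.

20160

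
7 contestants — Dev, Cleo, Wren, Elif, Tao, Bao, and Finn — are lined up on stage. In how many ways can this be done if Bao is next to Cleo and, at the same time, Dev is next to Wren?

Treat {Bao,Cleo} as one block (2 orders) and {Dev,Wren} as another (2 orders).
That leaves 5 units to arrange: 2 × 2 × 5! = 4 × 120 = 480.

480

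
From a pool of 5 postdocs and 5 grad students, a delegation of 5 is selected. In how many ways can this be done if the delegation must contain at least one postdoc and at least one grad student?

Total 5-person selections from all 10: C(10,5) = 252.
Selections missing a whole group: no postdocs → C(5,5) = 1; no grad students → C(5,5) = 1.
Both groups omitted at once is impossible, so 252 − 2 = 250.

250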